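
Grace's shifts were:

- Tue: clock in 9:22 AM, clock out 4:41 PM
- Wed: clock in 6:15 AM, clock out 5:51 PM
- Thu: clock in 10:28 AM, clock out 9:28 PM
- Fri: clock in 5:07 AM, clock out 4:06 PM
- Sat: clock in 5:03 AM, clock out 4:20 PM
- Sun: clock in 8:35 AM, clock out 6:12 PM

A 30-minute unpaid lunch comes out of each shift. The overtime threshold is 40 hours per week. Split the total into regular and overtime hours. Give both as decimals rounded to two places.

Regular 40.00 hours, overtime 18.80 hours

Tue: 9:22 AM–4:41 PM = 7 h 19 min; less 30 min break → 6 h 49 min
Wed: 6:15 AM–5:51 PM = 11 h 36 min; less 30 min break → 11 h 6 min
Thu: 10:28 AM–9:28 PM = 11 h 0 min; less 30 min break → 10 h 30 min
Fri: 5:07 AM–4:06 PM = 10 h 59 min; less 30 min break → 10 h 29 min
Sat: 5:03 AM–4:20 PM = 11 h 17 min; less 30 min break → 10 h 47 min
Sun: 8:35 AM–6:12 PM = 9 h 37 min; less 30 min break → 9 h 7 min
Total worked: 58 h 48 min = 58.80 h.
Threshold 40 h → overtime 18 h 48 min, regular 40 h 0 min.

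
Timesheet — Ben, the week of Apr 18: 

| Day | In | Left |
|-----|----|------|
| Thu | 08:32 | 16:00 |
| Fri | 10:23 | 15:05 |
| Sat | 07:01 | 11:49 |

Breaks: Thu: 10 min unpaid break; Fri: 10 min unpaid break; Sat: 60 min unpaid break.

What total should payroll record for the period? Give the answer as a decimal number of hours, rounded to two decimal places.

15.63 hours

Thu: 08:32–16:00 = 7 h 28 min; less 10 min break → 7 h 18 min
Fri: 10:23–15:05 = 4 h 42 min; less 10 min break → 4 h 32 min
Sat: 07:01–11:49 = 4 h 48 min; less 60 min break → 3 h 48 min
Total: 7 h 18 min + 4 h 32 min + 3 h 48 min = 15 h 38 min.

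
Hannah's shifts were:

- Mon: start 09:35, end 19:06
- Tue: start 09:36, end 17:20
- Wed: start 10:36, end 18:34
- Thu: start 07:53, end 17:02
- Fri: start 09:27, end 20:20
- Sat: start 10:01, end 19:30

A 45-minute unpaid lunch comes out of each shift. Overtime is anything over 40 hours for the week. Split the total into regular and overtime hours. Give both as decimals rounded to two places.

Mon: 09:35–19:06 = 9 h 31 min; less 45 min break → 8 h 46 min
Tue: 09:36–17:20 = 7 h 44 min; less 45 min break → 6 h 59 min
Wed: 10:36–18:34 = 7 h 58 min; less 45 min break → 7 h 13 min
Thu: 07:53–17:02 = 9 h 9 min; less 45 min break → 8 h 24 min
Fri: 09:27–20:20 = 10 h 53 min; less 45 min break → 10 h 8 min
Sat: 10:01–19:30 = 9 h 29 min; less 45 min break → 8 h 44 min
Total worked: 50 h 14 min = 50.23 h.
Threshold 40 h → overtime 10 h 14 min, regular 40 h 0 min.

Regular 40.00 hours, overtime 10.23 hours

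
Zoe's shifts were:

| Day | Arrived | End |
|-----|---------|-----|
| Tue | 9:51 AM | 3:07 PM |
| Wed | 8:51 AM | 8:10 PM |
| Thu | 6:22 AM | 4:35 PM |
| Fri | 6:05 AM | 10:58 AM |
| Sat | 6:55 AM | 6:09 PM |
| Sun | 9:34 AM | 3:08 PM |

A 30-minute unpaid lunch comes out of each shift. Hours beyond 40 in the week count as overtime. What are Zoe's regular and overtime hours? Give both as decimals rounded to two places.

Regular 40.00 hours, overtime 5.48 hours

Tue: 9:51 AM–3:07 PM = 5 h 16 min; less 30 min break → 4 h 46 min
Wed: 8:51 AM–8:10 PM = 11 h 19 min; less 30 min break → 10 h 49 min
Thu: 6:22 AM–4:35 PM = 10 h 13 min; less 30 min break → 9 h 43 min
Fri: 6:05 AM–10:58 AM = 4 h 53 min; less 30 min break → 4 h 23 min
Sat: 6:55 AM–6:09 PM = 11 h 14 min; less 30 min break → 10 h 44 min
Sun: 9:34 AM–3:08 PM = 5 h 34 min; less 30 min break → 5 h 4 min
Total worked: 45 h 29 min = 45.48 h.
Threshold 40 h → overtime 5 h 29 min, regular 40 h 0 min.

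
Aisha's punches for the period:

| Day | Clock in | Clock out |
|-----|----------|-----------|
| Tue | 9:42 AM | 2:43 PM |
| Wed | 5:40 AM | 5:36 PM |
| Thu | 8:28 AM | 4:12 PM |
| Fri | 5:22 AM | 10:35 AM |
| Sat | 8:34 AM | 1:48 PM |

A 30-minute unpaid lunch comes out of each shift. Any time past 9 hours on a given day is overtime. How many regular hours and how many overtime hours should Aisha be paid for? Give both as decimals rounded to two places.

Tue: 9:42 AM–2:43 PM = 5 h 1 min; less 30 min break → 4 h 31 min
Wed: 5:40 AM–5:36 PM = 11 h 56 min; less 30 min break → 11 h 26 min
Thu: 8:28 AM–4:12 PM = 7 h 44 min; less 30 min break → 7 h 14 min
Fri: 5:22 AM–10:35 AM = 5 h 13 min; less 30 min break → 4 h 43 min
Sat: 8:34 AM–1:48 PM = 5 h 14 min; less 30 min break → 4 h 44 min
Tue reg 4 h 31 min / OT 0 h 0 min; Wed reg 9 h 0 min / OT 2 h 26 min; Thu reg 7 h 14 min / OT 0 h 0 min; Fri reg 4 h 43 min / OT 0 h 0 min; Sat reg 4 h 44 min / OT 0 h 0 min.
Totals: regular 30 h 12 min, overtime 2 h 26 min.

Regular 30.20 hours, overtime 2.43 hours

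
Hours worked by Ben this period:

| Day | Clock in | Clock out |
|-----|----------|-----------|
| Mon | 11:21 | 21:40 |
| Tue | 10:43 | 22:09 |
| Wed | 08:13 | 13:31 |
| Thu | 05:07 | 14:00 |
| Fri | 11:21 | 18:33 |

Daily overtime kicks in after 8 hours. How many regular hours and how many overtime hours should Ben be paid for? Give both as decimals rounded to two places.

Mon: 11:21–21:40 = 10 h 19 min
Tue: 10:43–22:09 = 11 h 26 min
Wed: 08:13–13:31 = 5 h 18 min
Thu: 05:07–14:00 = 8 h 53 min
Fri: 11:21–18:33 = 7 h 12 min
Mon reg 8 h 0 min / OT 2 h 19 min; Tue reg 8 h 0 min / OT 3 h 26 min; Wed reg 5 h 18 min / OT 0 h 0 min; Thu reg 8 h 0 min / OT 0 h 53 min; Fri reg 7 h 12 min / OT 0 h 0 min.
Totals: regular 36 h 30 min, overtime 6 h 38 min.

Regular 36.50 hours, overtime 6.63 hours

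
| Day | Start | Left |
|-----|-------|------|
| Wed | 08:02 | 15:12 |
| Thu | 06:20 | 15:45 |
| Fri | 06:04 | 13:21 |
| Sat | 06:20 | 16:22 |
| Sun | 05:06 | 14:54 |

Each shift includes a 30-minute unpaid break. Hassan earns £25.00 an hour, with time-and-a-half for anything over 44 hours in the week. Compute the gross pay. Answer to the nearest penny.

Wed: 08:02–15:12 = 7 h 10 min; less 30 min break → 6 h 40 min
Thu: 06:20–15:45 = 9 h 25 min; less 30 min break → 8 h 55 min
Fri: 06:04–13:21 = 7 h 17 min; less 30 min break → 6 h 47 min
Sat: 06:20–16:22 = 10 h 2 min; less 30 min break → 9 h 32 min
Sun: 05:06–14:54 = 9 h 48 min; less 30 min break → 9 h 18 min
Total worked: 41 h 12 min = 2472 min.
Regular 41 h 12 min = 2472 min at £25.00/h; overtime 0 h 0 min = 0 min at £37.50/h.
Pay = (2472 × £25.00 + 0 × £37.50) ÷ 60 = £1030.00.

£1030.00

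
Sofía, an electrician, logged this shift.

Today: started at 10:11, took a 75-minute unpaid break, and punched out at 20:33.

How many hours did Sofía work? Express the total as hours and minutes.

9 h 7 min

Today: 10:11–20:33 = 10 h 22 min; less 75 min break → 9 h 7 min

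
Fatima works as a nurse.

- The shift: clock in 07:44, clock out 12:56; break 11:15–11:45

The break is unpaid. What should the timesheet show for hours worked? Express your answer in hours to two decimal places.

4.70 hours

The shift: 07:44–12:56 = 5 h 12 min; less 30 min break → 4 h 42 min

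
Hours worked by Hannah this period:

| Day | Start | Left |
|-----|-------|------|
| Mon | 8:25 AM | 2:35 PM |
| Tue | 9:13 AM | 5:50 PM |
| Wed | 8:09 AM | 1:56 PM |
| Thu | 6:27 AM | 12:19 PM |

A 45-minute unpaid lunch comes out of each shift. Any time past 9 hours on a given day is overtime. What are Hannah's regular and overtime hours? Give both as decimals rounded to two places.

Regular 23.43 hours, overtime 0.00 hours

Mon: 8:25 AM–2:35 PM = 6 h 10 min; less 45 min break → 5 h 25 min
Tue: 9:13 AM–5:50 PM = 8 h 37 min; less 45 min break → 7 h 52 min
Wed: 8:09 AM–1:56 PM = 5 h 47 min; less 45 min break → 5 h 2 min
Thu: 6:27 AM–12:19 PM = 5 h 52 min; less 45 min break → 5 h 7 min
Mon reg 5 h 25 min / OT 0 h 0 min; Tue reg 7 h 52 min / OT 0 h 0 min; Wed reg 5 h 2 min / OT 0 h 0 min; Thu reg 5 h 7 min / OT 0 h 0 min.
Totals: regular 23 h 26 min, overtime 0 h 0 min.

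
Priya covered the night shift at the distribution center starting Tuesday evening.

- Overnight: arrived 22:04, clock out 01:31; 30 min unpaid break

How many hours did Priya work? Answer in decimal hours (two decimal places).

2.95 hours

Overnight: 22:04 → midnight = 1 h 56 min; midnight → 01:31 = 1 h 31 min; span 3 h 27 min; less 30 min break → 2 h 57 min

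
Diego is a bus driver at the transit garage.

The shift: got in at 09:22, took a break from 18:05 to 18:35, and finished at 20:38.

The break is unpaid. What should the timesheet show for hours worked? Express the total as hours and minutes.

The shift: 09:22–20:38 = 11 h 16 min; less 30 min break → 10 h 46 min

10 h 46 min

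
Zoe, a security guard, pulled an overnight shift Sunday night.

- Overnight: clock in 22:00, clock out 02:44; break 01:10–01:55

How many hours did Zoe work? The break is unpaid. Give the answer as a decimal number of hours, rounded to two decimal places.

Overnight: 22:00 → midnight = 2 h 0 min; midnight → 02:44 = 2 h 44 min; span 4 h 44 min; less 45 min break → 3 h 59 min

3.98 hours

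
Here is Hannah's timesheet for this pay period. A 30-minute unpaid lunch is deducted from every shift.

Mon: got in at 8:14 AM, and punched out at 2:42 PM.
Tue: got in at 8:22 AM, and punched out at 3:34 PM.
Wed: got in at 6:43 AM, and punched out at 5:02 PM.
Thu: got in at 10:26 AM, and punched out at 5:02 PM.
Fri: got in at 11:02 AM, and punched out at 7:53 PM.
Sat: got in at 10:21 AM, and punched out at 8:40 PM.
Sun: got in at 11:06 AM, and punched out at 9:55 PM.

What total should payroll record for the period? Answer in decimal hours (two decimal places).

57.07 hours

Mon: 8:14 AM–2:42 PM = 6 h 28 min; less 30 min break → 5 h 58 min
Tue: 8:22 AM–3:34 PM = 7 h 12 min; less 30 min break → 6 h 42 min
Wed: 6:43 AM–5:02 PM = 10 h 19 min; less 30 min break → 9 h 49 min
Thu: 10:26 AM–5:02 PM = 6 h 36 min; less 30 min break → 6 h 6 min
Fri: 11:02 AM–7:53 PM = 8 h 51 min; less 30 min break → 8 h 21 min
Sat: 10:21 AM–8:40 PM = 10 h 19 min; less 30 min break → 9 h 49 min
Sun: 11:06 AM–9:55 PM = 10 h 49 min; less 30 min break → 10 h 19 min
Total: 5 h 58 min + 6 h 42 min + 9 h 49 min + 6 h 6 min + 8 h 21 min + 9 h 49 min + 10 h 19 min = 57 h 4 min.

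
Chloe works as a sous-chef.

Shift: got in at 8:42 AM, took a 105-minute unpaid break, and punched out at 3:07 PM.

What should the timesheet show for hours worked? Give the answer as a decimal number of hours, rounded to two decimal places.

4.67 hours

Shift: 8:42 AM–3:07 PM = 6 h 25 min; less 105 min break → 4 h 40 min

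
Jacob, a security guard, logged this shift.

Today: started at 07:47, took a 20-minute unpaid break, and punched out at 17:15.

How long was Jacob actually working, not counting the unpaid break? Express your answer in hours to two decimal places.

9.13 hours

Today: 07:47–17:15 = 9 h 28 min; less 20 min break → 9 h 8 min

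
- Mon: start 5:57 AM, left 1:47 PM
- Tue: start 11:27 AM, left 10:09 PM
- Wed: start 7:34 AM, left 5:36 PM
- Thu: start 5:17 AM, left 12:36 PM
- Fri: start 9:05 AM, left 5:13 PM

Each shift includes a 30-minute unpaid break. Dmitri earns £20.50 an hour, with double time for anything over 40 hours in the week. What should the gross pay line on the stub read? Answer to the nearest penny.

Mon: 5:57 AM–1:47 PM = 7 h 50 min; less 30 min break → 7 h 20 min
Tue: 11:27 AM–10:09 PM = 10 h 42 min; less 30 min break → 10 h 12 min
Wed: 7:34 AM–5:36 PM = 10 h 2 min; less 30 min break → 9 h 32 min
Thu: 5:17 AM–12:36 PM = 7 h 19 min; less 30 min break → 6 h 49 min
Fri: 9:05 AM–5:13 PM = 8 h 8 min; less 30 min break → 7 h 38 min
Total worked: 41 h 31 min = 2491 min.
Regular 40 h 0 min = 2400 min at £20.50/h; overtime 1 h 31 min = 91 min at £41.00/h.
Pay = (2400 × £20.50 + 91 × £41.00) ÷ 60 = £882.18.

£882.18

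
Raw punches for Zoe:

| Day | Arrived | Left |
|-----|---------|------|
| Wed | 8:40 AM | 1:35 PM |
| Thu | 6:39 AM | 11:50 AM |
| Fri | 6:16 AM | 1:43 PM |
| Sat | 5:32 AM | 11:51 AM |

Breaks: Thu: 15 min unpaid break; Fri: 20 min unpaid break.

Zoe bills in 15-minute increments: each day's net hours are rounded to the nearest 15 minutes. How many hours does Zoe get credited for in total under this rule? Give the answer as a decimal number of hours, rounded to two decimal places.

Wed: 8:40 AM–1:35 PM = 4 h 55 min → rounds to 5 h 0 min
Thu: 6:39 AM–11:50 AM = 5 h 11 min − 15 min = 4 h 56 min → rounds to 5 h 0 min
Fri: 6:16 AM–1:43 PM = 7 h 27 min − 20 min = 7 h 7 min → rounds to 7 h 0 min
Sat: 5:32 AM–11:51 AM = 6 h 19 min → rounds to 6 h 15 min
Total credited: 23 h 15 min.

23.25 hours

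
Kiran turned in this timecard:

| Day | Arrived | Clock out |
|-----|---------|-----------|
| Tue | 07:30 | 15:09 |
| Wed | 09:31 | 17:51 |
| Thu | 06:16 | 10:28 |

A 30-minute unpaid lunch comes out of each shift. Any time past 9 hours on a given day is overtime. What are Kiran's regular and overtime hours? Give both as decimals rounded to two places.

Regular 18.68 hours, overtime 0.00 hours

Tue: 07:30–15:09 = 7 h 39 min; less 30 min break → 7 h 9 min
Wed: 09:31–17:51 = 8 h 20 min; less 30 min break → 7 h 50 min
Thu: 06:16–10:28 = 4 h 12 min; less 30 min break → 3 h 42 min
Tue reg 7 h 9 min / OT 0 h 0 min; Wed reg 7 h 50 min / OT 0 h 0 min; Thu reg 3 h 42 min / OT 0 h 0 min.
Totals: regular 18 h 41 min, overtime 0 h 0 min.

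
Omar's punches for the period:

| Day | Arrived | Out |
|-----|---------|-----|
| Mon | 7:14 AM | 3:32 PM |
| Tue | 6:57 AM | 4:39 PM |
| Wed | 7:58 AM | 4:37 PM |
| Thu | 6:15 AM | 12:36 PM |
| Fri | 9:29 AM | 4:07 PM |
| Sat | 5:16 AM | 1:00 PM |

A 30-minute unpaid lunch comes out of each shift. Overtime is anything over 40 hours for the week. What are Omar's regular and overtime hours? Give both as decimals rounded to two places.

Regular 40.00 hours, overtime 4.37 hours

Mon: 7:14 AM–3:32 PM = 8 h 18 min; less 30 min break → 7 h 48 min
Tue: 6:57 AM–4:39 PM = 9 h 42 min; less 30 min break → 9 h 12 min
Wed: 7:58 AM–4:37 PM = 8 h 39 min; less 30 min break → 8 h 9 min
Thu: 6:15 AM–12:36 PM = 6 h 21 min; less 30 min break → 5 h 51 min
Fri: 9:29 AM–4:07 PM = 6 h 38 min; less 30 min break → 6 h 8 min
Sat: 5:16 AM–1:00 PM = 7 h 44 min; less 30 min break → 7 h 14 min
Total worked: 44 h 22 min = 44.37 h.
Threshold 40 h → overtime 4 h 22 min, regular 40 h 0 min.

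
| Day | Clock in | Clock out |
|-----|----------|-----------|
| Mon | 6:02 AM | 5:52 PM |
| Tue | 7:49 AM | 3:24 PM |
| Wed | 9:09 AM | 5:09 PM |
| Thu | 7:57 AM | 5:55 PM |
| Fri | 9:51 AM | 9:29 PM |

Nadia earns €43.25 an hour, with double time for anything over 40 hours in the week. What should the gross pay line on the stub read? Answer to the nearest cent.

€2509.94

Mon: 6:02 AM–5:52 PM = 11 h 50 min
Tue: 7:49 AM–3:24 PM = 7 h 35 min
Wed: 9:09 AM–5:09 PM = 8 h 0 min
Thu: 7:57 AM–5:55 PM = 9 h 58 min
Fri: 9:51 AM–9:29 PM = 11 h 38 min
Total worked: 49 h 1 min = 2941 min.
Regular 40 h 0 min = 2400 min at €43.25/h; overtime 9 h 1 min = 541 min at €86.50/h.
Pay = (2400 × €43.25 + 541 × €86.50) ÷ 60 = €2509.94.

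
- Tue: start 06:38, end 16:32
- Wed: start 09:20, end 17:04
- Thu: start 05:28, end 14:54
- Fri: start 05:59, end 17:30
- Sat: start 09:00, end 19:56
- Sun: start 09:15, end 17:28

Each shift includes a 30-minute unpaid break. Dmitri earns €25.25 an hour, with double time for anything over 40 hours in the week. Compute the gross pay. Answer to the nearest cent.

Tue: 06:38–16:32 = 9 h 54 min; less 30 min break → 9 h 24 min
Wed: 09:20–17:04 = 7 h 44 min; less 30 min break → 7 h 14 min
Thu: 05:28–14:54 = 9 h 26 min; less 30 min break → 8 h 56 min
Fri: 05:59–17:30 = 11 h 31 min; less 30 min break → 11 h 1 min
Sat: 09:00–19:56 = 10 h 56 min; less 30 min break → 10 h 26 min
Sun: 09:15–17:28 = 8 h 13 min; less 30 min break → 7 h 43 min
Total worked: 54 h 44 min = 3284 min.
Regular 40 h 0 min = 2400 min at €25.25/h; overtime 14 h 44 min = 884 min at €50.50/h.
Pay = (2400 × €25.25 + 884 × €50.50) ÷ 60 = €1754.03.

€1754.03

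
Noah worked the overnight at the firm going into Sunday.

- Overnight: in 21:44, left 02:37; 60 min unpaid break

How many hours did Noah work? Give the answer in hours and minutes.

Overnight: 21:44 → midnight = 2 h 16 min; midnight → 02:37 = 2 h 37 min; span 4 h 53 min; less 60 min break → 3 h 53 min

3 h 53 min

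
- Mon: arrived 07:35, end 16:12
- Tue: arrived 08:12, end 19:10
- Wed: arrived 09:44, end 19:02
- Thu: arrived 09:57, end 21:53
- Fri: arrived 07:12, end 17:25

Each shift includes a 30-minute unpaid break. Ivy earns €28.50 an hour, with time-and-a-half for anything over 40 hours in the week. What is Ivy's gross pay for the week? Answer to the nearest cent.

Mon: 07:35–16:12 = 8 h 37 min; less 30 min break → 8 h 7 min
Tue: 08:12–19:10 = 10 h 58 min; less 30 min break → 10 h 28 min
Wed: 09:44–19:02 = 9 h 18 min; less 30 min break → 8 h 48 min
Thu: 09:57–21:53 = 11 h 56 min; less 30 min break → 11 h 26 min
Fri: 07:12–17:25 = 10 h 13 min; less 30 min break → 9 h 43 min
Total worked: 48 h 32 min = 2912 min.
Regular 40 h 0 min = 2400 min at €28.50/h; overtime 8 h 32 min = 512 min at €42.75/h.
Pay = (2400 × €28.50 + 512 × €42.75) ÷ 60 = €1504.80.

€1504.80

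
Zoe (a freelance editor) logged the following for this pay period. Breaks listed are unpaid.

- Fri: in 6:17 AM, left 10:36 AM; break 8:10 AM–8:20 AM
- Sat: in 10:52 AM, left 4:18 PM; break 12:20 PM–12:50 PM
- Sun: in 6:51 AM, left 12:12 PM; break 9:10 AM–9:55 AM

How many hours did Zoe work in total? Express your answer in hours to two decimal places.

13.68 hours

Fri: 6:17 AM–10:36 AM = 4 h 19 min; less 10 min break → 4 h 9 min
Sat: 10:52 AM–4:18 PM = 5 h 26 min; less 30 min break → 4 h 56 min
Sun: 6:51 AM–12:12 PM = 5 h 21 min; less 45 min break → 4 h 36 min
Total: 4 h 9 min + 4 h 56 min + 4 h 36 min = 13 h 41 min.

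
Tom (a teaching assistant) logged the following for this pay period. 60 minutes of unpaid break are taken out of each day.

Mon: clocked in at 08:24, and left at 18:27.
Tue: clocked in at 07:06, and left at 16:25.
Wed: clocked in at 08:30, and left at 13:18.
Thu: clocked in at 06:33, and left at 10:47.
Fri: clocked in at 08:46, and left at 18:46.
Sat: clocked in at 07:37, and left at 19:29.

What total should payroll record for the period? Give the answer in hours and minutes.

Mon: 08:24–18:27 = 10 h 3 min; less 60 min break → 9 h 3 min
Tue: 07:06–16:25 = 9 h 19 min; less 60 min break → 8 h 19 min
Wed: 08:30–13:18 = 4 h 48 min; less 60 min break → 3 h 48 min
Thu: 06:33–10:47 = 4 h 14 min; less 60 min break → 3 h 14 min
Fri: 08:46–18:46 = 10 h 0 min; less 60 min break → 9 h 0 min
Sat: 07:37–19:29 = 11 h 52 min; less 60 min break → 10 h 52 min
Total: 9 h 3 min + 8 h 19 min + 3 h 48 min + 3 h 14 min + 9 h 0 min + 10 h 52 min = 44 h 16 min.

44 h 16 min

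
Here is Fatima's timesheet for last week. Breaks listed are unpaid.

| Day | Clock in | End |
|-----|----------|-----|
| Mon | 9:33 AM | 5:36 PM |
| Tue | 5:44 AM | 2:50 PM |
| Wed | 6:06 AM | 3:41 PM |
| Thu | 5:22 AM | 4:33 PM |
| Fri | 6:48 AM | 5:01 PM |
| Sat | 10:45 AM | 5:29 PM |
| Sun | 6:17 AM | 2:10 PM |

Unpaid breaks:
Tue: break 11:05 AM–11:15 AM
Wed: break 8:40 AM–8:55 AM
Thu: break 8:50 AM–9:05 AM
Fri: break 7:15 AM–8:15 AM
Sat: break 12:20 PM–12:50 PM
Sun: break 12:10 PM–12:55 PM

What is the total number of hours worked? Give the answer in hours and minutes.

59 h 50 min

Mon: 9:33 AM–5:36 PM = 8 h 3 min
Tue: 5:44 AM–2:50 PM = 9 h 6 min; less 10 min break → 8 h 56 min
Wed: 6:06 AM–3:41 PM = 9 h 35 min; less 15 min break → 9 h 20 min
Thu: 5:22 AM–4:33 PM = 11 h 11 min; less 15 min break → 10 h 56 min
Fri: 6:48 AM–5:01 PM = 10 h 13 min; less 60 min break → 9 h 13 min
Sat: 10:45 AM–5:29 PM = 6 h 44 min; less 30 min break → 6 h 14 min
Sun: 6:17 AM–2:10 PM = 7 h 53 min; less 45 min break → 7 h 8 min
Total: 8 h 3 min + 8 h 56 min + 9 h 20 min + 10 h 56 min + 9 h 13 min + 6 h 14 min + 7 h 8 min = 59 h 50 min.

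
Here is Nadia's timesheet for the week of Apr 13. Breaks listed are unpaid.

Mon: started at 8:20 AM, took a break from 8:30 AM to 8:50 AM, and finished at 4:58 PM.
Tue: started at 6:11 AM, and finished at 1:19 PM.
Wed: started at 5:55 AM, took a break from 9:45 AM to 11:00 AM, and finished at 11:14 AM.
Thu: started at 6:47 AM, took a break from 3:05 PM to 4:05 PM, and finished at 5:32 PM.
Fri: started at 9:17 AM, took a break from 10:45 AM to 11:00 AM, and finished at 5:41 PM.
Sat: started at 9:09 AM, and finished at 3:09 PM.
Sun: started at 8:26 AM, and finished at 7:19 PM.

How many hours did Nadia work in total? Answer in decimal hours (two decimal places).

Mon: 8:20 AM–4:58 PM = 8 h 38 min; less 20 min break → 8 h 18 min
Tue: 6:11 AM–1:19 PM = 7 h 8 min
Wed: 5:55 AM–11:14 AM = 5 h 19 min; less 75 min break → 4 h 4 min
Thu: 6:47 AM–5:32 PM = 10 h 45 min; less 60 min break → 9 h 45 min
Fri: 9:17 AM–5:41 PM = 8 h 24 min; less 15 min break → 8 h 9 min
Sat: 9:09 AM–3:09 PM = 6 h 0 min
Sun: 8:26 AM–7:19 PM = 10 h 53 min
Total: 8 h 18 min + 7 h 8 min + 4 h 4 min + 9 h 45 min + 8 h 9 min + 6 h 0 min + 10 h 53 min = 54 h 17 min.

54.28 hours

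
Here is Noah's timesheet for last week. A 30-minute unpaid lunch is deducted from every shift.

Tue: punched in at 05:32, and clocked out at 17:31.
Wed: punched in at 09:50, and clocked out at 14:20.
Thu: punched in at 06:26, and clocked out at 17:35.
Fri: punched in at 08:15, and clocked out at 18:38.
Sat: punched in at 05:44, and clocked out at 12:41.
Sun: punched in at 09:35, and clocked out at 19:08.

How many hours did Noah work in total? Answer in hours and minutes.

51 h 31 min

Tue: 05:32–17:31 = 11 h 59 min; less 30 min break → 11 h 29 min
Wed: 09:50–14:20 = 4 h 30 min; less 30 min break → 4 h 0 min
Thu: 06:26–17:35 = 11 h 9 min; less 30 min break → 10 h 39 min
Fri: 08:15–18:38 = 10 h 23 min; less 30 min break → 9 h 53 min
Sat: 05:44–12:41 = 6 h 57 min; less 30 min break → 6 h 27 min
Sun: 09:35–19:08 = 9 h 33 min; less 30 min break → 9 h 3 min
Total: 11 h 29 min + 4 h 0 min + 10 h 39 min + 9 h 53 min + 6 h 27 min + 9 h 3 min = 51 h 31 min.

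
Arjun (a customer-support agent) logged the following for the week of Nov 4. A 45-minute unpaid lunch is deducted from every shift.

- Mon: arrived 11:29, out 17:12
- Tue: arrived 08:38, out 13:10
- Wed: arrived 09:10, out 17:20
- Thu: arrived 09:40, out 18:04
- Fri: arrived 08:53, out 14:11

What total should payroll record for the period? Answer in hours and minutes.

Mon: 11:29–17:12 = 5 h 43 min; less 45 min break → 4 h 58 min
Tue: 08:38–13:10 = 4 h 32 min; less 45 min break → 3 h 47 min
Wed: 09:10–17:20 = 8 h 10 min; less 45 min break → 7 h 25 min
Thu: 09:40–18:04 = 8 h 24 min; less 45 min break → 7 h 39 min
Fri: 08:53–14:11 = 5 h 18 min; less 45 min break → 4 h 33 min
Total: 4 h 58 min + 3 h 47 min + 7 h 25 min + 7 h 39 min + 4 h 33 min = 28 h 22 min.

28 h 22 min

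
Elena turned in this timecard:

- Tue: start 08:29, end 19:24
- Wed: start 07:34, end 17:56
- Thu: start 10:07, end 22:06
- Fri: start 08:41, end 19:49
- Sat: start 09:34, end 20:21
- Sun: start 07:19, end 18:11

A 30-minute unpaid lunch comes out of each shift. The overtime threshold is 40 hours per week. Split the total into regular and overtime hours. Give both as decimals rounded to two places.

Regular 40.00 hours, overtime 23.05 hours

Tue: 08:29–19:24 = 10 h 55 min; less 30 min break → 10 h 25 min
Wed: 07:34–17:56 = 10 h 22 min; less 30 min break → 9 h 52 min
Thu: 10:07–22:06 = 11 h 59 min; less 30 min break → 11 h 29 min
Fri: 08:41–19:49 = 11 h 8 min; less 30 min break → 10 h 38 min
Sat: 09:34–20:21 = 10 h 47 min; less 30 min break → 10 h 17 min
Sun: 07:19–18:11 = 10 h 52 min; less 30 min break → 10 h 22 min
Total worked: 63 h 3 min = 63.05 h.
Threshold 40 h → overtime 23 h 3 min, regular 40 h 0 min.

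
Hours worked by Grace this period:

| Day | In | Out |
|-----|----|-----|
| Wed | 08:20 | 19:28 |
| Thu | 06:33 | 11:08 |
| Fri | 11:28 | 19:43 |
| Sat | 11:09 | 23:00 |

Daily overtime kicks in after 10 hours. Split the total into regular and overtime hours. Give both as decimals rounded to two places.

Wed: 08:20–19:28 = 11 h 8 min
Thu: 06:33–11:08 = 4 h 35 min
Fri: 11:28–19:43 = 8 h 15 min
Sat: 11:09–23:00 = 11 h 51 min
Wed reg 10 h 0 min / OT 1 h 8 min; Thu reg 4 h 35 min / OT 0 h 0 min; Fri reg 8 h 15 min / OT 0 h 0 min; Sat reg 10 h 0 min / OT 1 h 51 min.
Totals: regular 32 h 50 min, overtime 2 h 59 min.

Regular 32.83 hours, overtime 2.98 hours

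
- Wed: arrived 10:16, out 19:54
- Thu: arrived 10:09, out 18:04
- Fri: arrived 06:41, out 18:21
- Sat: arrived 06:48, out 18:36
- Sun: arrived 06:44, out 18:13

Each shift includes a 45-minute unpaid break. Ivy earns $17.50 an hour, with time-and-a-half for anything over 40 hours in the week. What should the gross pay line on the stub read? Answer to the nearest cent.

$929.69

Wed: 10:16–19:54 = 9 h 38 min; less 45 min break → 8 h 53 min
Thu: 10:09–18:04 = 7 h 55 min; less 45 min break → 7 h 10 min
Fri: 06:41–18:21 = 11 h 40 min; less 45 min break → 10 h 55 min
Sat: 06:48–18:36 = 11 h 48 min; less 45 min break → 11 h 3 min
Sun: 06:44–18:13 = 11 h 29 min; less 45 min break → 10 h 44 min
Total worked: 48 h 45 min = 2925 min.
Regular 40 h 0 min = 2400 min at $17.50/h; overtime 8 h 45 min = 525 min at $26.25/h.
Pay = (2400 × $17.50 + 525 × $26.25) ÷ 60 = $929.69.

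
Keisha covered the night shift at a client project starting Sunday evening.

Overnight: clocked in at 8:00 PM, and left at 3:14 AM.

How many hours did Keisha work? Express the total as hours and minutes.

Overnight: 8:00 PM → midnight = 4 h 0 min; midnight → 3:14 AM = 3 h 14 min; span 7 h 14 min

7 h 14 min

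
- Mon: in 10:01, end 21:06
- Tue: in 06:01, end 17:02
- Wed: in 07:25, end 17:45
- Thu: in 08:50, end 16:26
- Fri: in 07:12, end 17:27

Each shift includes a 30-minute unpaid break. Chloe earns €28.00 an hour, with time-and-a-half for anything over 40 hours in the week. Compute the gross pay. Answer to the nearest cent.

€1446.90

Mon: 10:01–21:06 = 11 h 5 min; less 30 min break → 10 h 35 min
Tue: 06:01–17:02 = 11 h 1 min; less 30 min break → 10 h 31 min
Wed: 07:25–17:45 = 10 h 20 min; less 30 min break → 9 h 50 min
Thu: 08:50–16:26 = 7 h 36 min; less 30 min break → 7 h 6 min
Fri: 07:12–17:27 = 10 h 15 min; less 30 min break → 9 h 45 min
Total worked: 47 h 47 min = 2867 min.
Regular 40 h 0 min = 2400 min at €28.00/h; overtime 7 h 47 min = 467 min at €42.00/h.
Pay = (2400 × €28.00 + 467 × €42.00) ÷ 60 = €1446.90.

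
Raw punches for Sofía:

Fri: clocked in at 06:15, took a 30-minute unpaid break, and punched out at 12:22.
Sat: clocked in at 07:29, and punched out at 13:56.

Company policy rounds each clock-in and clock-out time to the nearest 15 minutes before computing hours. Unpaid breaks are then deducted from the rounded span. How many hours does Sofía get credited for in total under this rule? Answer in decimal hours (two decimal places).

12.00 hours

Fri: in 06:15→06:15, out 12:22→12:15; 6 h 0 min − 30 min = 5 h 30 min
Sat: in 07:29→07:30, out 13:56→14:00; 6 h 30 min
Total credited: 12 h 0 min.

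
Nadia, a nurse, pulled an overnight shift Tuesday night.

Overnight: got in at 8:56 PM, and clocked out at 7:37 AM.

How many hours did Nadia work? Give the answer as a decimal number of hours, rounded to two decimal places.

Overnight: 8:56 PM → midnight = 3 h 4 min; midnight → 7:37 AM = 7 h 37 min; span 10 h 41 min

10.68 hours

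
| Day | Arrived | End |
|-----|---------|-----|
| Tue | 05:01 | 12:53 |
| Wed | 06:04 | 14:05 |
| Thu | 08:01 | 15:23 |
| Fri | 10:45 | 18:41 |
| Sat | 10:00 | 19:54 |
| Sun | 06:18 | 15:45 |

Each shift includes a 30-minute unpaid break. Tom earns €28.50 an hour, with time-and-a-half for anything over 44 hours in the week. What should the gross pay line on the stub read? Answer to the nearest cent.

Tue: 05:01–12:53 = 7 h 52 min; less 30 min break → 7 h 22 min
Wed: 06:04–14:05 = 8 h 1 min; less 30 min break → 7 h 31 min
Thu: 08:01–15:23 = 7 h 22 min; less 30 min break → 6 h 52 min
Fri: 10:45–18:41 = 7 h 56 min; less 30 min break → 7 h 26 min
Sat: 10:00–19:54 = 9 h 54 min; less 30 min break → 9 h 24 min
Sun: 06:18–15:45 = 9 h 27 min; less 30 min break → 8 h 57 min
Total worked: 47 h 32 min = 2852 min.
Regular 44 h 0 min = 2640 min at €28.50/h; overtime 3 h 32 min = 212 min at €42.75/h.
Pay = (2640 × €28.50 + 212 × €42.75) ÷ 60 = €1405.05.

€1405.05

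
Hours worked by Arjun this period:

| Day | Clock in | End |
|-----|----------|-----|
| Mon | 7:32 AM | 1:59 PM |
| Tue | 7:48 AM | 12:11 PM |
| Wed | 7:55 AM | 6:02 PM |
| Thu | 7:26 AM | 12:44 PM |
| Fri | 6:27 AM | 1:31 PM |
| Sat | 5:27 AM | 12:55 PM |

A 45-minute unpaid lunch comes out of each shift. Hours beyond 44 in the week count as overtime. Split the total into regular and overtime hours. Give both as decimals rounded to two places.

Mon: 7:32 AM–1:59 PM = 6 h 27 min; less 45 min break → 5 h 42 min
Tue: 7:48 AM–12:11 PM = 4 h 23 min; less 45 min break → 3 h 38 min
Wed: 7:55 AM–6:02 PM = 10 h 7 min; less 45 min break → 9 h 22 min
Thu: 7:26 AM–12:44 PM = 5 h 18 min; less 45 min break → 4 h 33 min
Fri: 6:27 AM–1:31 PM = 7 h 4 min; less 45 min break → 6 h 19 min
Sat: 5:27 AM–12:55 PM = 7 h 28 min; less 45 min break → 6 h 43 min
Total worked: 36 h 17 min = 36.28 h.
Threshold 44 h → overtime 0 h 0 min, regular 36 h 17 min.

Regular 36.28 hours, overtime 0.00 hours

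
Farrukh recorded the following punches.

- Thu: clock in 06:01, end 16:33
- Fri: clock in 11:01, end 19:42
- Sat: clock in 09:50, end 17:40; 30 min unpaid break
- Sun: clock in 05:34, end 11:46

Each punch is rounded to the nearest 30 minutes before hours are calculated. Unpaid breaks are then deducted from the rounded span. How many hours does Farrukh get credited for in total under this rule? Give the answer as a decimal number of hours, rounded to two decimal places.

Thu: in 06:01→06:00, out 16:33→16:30; 10 h 30 min
Fri: in 11:01→11:00, out 19:42→19:30; 8 h 30 min
Sat: in 09:50→10:00, out 17:40→17:30; 7 h 30 min − 30 min = 7 h 0 min
Sun: in 05:34→05:30, out 11:46→12:00; 6 h 30 min
Total credited: 32 h 30 min.

32.50 hours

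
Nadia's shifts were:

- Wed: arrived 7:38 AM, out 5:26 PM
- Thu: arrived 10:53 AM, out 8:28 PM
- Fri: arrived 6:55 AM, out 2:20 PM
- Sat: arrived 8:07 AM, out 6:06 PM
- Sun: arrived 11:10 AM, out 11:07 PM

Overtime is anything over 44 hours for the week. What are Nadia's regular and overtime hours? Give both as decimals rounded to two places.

Regular 44.00 hours, overtime 4.73 hours

Wed: 7:38 AM–5:26 PM = 9 h 48 min
Thu: 10:53 AM–8:28 PM = 9 h 35 min
Fri: 6:55 AM–2:20 PM = 7 h 25 min
Sat: 8:07 AM–6:06 PM = 9 h 59 min
Sun: 11:10 AM–11:07 PM = 11 h 57 min
Total worked: 48 h 44 min = 48.73 h.
Threshold 44 h → overtime 4 h 44 min, regular 44 h 0 min.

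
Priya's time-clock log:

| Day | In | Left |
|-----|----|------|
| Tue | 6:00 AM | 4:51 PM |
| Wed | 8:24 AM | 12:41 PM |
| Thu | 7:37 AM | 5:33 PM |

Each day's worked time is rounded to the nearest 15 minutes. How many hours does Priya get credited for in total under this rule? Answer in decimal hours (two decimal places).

25.00 hours

Tue: 6:00 AM–4:51 PM = 10 h 51 min → rounds to 10 h 45 min
Wed: 8:24 AM–12:41 PM = 4 h 17 min → rounds to 4 h 15 min
Thu: 7:37 AM–5:33 PM = 9 h 56 min → rounds to 10 h 0 min
Total credited: 25 h 0 min.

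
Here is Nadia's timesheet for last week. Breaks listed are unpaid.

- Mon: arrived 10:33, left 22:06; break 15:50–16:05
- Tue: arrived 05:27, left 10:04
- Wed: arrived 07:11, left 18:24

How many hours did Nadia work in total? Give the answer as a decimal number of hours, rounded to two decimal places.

Mon: 10:33–22:06 = 11 h 33 min; less 15 min break → 11 h 18 min
Tue: 05:27–10:04 = 4 h 37 min
Wed: 07:11–18:24 = 11 h 13 min
Total: 11 h 18 min + 4 h 37 min + 11 h 13 min = 27 h 8 min.

27.13 hours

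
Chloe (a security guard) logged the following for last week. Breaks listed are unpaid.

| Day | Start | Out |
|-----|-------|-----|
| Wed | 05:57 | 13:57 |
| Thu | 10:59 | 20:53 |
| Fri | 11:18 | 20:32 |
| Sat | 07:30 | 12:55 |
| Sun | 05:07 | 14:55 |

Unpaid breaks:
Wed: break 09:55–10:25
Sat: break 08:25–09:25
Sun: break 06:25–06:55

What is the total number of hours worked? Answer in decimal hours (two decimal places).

Wed: 05:57–13:57 = 8 h 0 min; less 30 min break → 7 h 30 min
Thu: 10:59–20:53 = 9 h 54 min
Fri: 11:18–20:32 = 9 h 14 min
Sat: 07:30–12:55 = 5 h 25 min; less 60 min break → 4 h 25 min
Sun: 05:07–14:55 = 9 h 48 min; less 30 min break → 9 h 18 min
Total: 7 h 30 min + 9 h 54 min + 9 h 14 min + 4 h 25 min + 9 h 18 min = 40 h 21 min.

40.35 hours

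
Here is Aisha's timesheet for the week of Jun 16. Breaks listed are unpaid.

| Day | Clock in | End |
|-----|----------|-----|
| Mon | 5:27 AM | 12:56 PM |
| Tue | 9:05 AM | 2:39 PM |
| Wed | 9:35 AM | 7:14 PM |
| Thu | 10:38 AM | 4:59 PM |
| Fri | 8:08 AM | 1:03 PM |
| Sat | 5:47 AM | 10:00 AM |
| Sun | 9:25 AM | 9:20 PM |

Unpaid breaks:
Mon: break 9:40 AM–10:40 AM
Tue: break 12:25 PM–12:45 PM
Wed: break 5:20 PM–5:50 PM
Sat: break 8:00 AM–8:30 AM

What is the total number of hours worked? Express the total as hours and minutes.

Mon: 5:27 AM–12:56 PM = 7 h 29 min; less 60 min break → 6 h 29 min
Tue: 9:05 AM–2:39 PM = 5 h 34 min; less 20 min break → 5 h 14 min
Wed: 9:35 AM–7:14 PM = 9 h 39 min; less 30 min break → 9 h 9 min
Thu: 10:38 AM–4:59 PM = 6 h 21 min
Fri: 8:08 AM–1:03 PM = 4 h 55 min
Sat: 5:47 AM–10:00 AM = 4 h 13 min; less 30 min break → 3 h 43 min
Sun: 9:25 AM–9:20 PM = 11 h 55 min
Total: 6 h 29 min + 5 h 14 min + 9 h 9 min + 6 h 21 min + 4 h 55 min + 3 h 43 min + 11 h 55 min = 47 h 46 min.

47 h 46 min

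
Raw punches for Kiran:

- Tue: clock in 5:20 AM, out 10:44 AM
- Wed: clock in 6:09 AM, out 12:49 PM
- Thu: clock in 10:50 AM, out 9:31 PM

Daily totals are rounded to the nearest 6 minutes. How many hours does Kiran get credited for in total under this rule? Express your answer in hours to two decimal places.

Tue: 5:20 AM–10:44 AM = 5 h 24 min → rounds to 5 h 24 min
Wed: 6:09 AM–12:49 PM = 6 h 40 min → rounds to 6 h 42 min
Thu: 10:50 AM–9:31 PM = 10 h 41 min → rounds to 10 h 42 min
Total credited: 22 h 48 min.

22.80 hours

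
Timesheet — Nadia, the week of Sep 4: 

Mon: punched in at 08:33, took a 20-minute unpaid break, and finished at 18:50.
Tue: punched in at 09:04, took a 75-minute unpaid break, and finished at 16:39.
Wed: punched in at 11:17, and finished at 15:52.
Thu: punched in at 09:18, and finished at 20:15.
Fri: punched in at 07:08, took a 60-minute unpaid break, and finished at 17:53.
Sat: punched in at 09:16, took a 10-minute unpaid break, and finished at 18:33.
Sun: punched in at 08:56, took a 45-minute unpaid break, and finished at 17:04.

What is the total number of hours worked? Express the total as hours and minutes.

58 h 4 min

Mon: 08:33–18:50 = 10 h 17 min; less 20 min break → 9 h 57 min
Tue: 09:04–16:39 = 7 h 35 min; less 75 min break → 6 h 20 min
Wed: 11:17–15:52 = 4 h 35 min
Thu: 09:18–20:15 = 10 h 57 min
Fri: 07:08–17:53 = 10 h 45 min; less 60 min break → 9 h 45 min
Sat: 09:16–18:33 = 9 h 17 min; less 10 min break → 9 h 7 min
Sun: 08:56–17:04 = 8 h 8 min; less 45 min break → 7 h 23 min
Total: 9 h 57 min + 6 h 20 min + 4 h 35 min + 10 h 57 min + 9 h 45 min + 9 h 7 min + 7 h 23 min = 58 h 4 min.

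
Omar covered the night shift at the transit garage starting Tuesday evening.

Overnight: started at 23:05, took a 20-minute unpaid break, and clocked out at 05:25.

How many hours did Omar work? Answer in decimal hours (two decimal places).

6.00 hours

Overnight: 23:05 → midnight = 0 h 55 min; midnight → 05:25 = 5 h 25 min; span 6 h 20 min; less 20 min break → 6 h 0 min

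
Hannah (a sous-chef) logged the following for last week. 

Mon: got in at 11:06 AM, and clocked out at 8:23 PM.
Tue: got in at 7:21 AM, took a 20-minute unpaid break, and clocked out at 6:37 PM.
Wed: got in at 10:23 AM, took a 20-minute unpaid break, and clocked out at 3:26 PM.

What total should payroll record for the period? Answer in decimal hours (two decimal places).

24.93 hours

Mon: 11:06 AM–8:23 PM = 9 h 17 min
Tue: 7:21 AM–6:37 PM = 11 h 16 min; less 20 min break → 10 h 56 min
Wed: 10:23 AM–3:26 PM = 5 h 3 min; less 20 min break → 4 h 43 min
Total: 9 h 17 min + 10 h 56 min + 4 h 43 min = 24 h 56 min.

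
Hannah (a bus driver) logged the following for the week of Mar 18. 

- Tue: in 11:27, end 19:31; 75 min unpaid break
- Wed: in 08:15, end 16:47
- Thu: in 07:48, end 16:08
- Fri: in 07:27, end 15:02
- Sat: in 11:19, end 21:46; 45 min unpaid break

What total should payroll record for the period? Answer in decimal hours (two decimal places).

Tue: 11:27–19:31 = 8 h 4 min; less 75 min break → 6 h 49 min
Wed: 08:15–16:47 = 8 h 32 min
Thu: 07:48–16:08 = 8 h 20 min
Fri: 07:27–15:02 = 7 h 35 min
Sat: 11:19–21:46 = 10 h 27 min; less 45 min break → 9 h 42 min
Total: 6 h 49 min + 8 h 32 min + 8 h 20 min + 7 h 35 min + 9 h 42 min = 40 h 58 min.

40.97 hours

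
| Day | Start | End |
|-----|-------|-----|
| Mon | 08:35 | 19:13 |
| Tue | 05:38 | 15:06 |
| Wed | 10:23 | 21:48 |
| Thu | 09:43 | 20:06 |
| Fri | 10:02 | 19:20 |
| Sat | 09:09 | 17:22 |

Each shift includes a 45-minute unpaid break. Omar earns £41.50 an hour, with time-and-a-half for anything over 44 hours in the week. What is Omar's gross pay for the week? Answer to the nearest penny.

Mon: 08:35–19:13 = 10 h 38 min; less 45 min break → 9 h 53 min
Tue: 05:38–15:06 = 9 h 28 min; less 45 min break → 8 h 43 min
Wed: 10:23–21:48 = 11 h 25 min; less 45 min break → 10 h 40 min
Thu: 09:43–20:06 = 10 h 23 min; less 45 min break → 9 h 38 min
Fri: 10:02–19:20 = 9 h 18 min; less 45 min break → 8 h 33 min
Sat: 09:09–17:22 = 8 h 13 min; less 45 min break → 7 h 28 min
Total worked: 54 h 55 min = 3295 min.
Regular 44 h 0 min = 2640 min at £41.50/h; overtime 10 h 55 min = 655 min at £62.25/h.
Pay = (2640 × £41.50 + 655 × £62.25) ÷ 60 = £2505.56.

£2505.56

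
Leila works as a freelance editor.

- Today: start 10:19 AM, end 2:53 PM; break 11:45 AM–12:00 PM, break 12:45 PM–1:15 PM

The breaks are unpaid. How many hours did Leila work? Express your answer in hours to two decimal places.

3.82 hours

Today: 10:19 AM–2:53 PM = 4 h 34 min; less 45 min break → 3 h 49 min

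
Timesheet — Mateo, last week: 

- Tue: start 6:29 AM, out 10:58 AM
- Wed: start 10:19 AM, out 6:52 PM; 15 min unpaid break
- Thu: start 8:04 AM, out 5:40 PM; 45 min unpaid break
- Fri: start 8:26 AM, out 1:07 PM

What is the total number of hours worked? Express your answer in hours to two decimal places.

Tue: 6:29 AM–10:58 AM = 4 h 29 min
Wed: 10:19 AM–6:52 PM = 8 h 33 min; less 15 min break → 8 h 18 min
Thu: 8:04 AM–5:40 PM = 9 h 36 min; less 45 min break → 8 h 51 min
Fri: 8:26 AM–1:07 PM = 4 h 41 min
Total: 4 h 29 min + 8 h 18 min + 8 h 51 min + 4 h 41 min = 26 h 19 min.

26.32 hours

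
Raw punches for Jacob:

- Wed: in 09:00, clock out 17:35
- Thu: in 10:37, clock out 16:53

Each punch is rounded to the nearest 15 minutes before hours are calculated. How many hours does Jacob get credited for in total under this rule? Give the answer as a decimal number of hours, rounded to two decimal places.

Wed: in 09:00→09:00, out 17:35→17:30; 8 h 30 min
Thu: in 10:37→10:30, out 16:53→17:00; 6 h 30 min
Total credited: 15 h 0 min.

15.00 hours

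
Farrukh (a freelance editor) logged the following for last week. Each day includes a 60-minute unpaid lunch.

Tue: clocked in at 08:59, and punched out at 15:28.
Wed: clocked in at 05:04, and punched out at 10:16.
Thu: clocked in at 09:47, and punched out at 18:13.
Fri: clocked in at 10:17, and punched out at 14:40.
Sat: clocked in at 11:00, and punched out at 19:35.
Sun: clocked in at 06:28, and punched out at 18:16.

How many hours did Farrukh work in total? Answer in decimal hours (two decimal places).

38.88 hours

Tue: 08:59–15:28 = 6 h 29 min; less 60 min break → 5 h 29 min
Wed: 05:04–10:16 = 5 h 12 min; less 60 min break → 4 h 12 min
Thu: 09:47–18:13 = 8 h 26 min; less 60 min break → 7 h 26 min
Fri: 10:17–14:40 = 4 h 23 min; less 60 min break → 3 h 23 min
Sat: 11:00–19:35 = 8 h 35 min; less 60 min break → 7 h 35 min
Sun: 06:28–18:16 = 11 h 48 min; less 60 min break → 10 h 48 min
Total: 5 h 29 min + 4 h 12 min + 7 h 26 min + 3 h 23 min + 7 h 35 min + 10 h 48 min = 38 h 53 min.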